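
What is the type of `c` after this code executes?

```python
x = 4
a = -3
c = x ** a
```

int ** negative int returns float

float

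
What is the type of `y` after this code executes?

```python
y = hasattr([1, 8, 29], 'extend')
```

hasattr() returns bool

bool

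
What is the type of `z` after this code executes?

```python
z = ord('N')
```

ord() returns int (Unicode code point)

int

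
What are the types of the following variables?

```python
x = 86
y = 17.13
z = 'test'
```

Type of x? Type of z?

x is int; z is str

int, str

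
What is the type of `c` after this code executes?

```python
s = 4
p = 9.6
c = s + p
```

int + float returns float (4 + 9.6 = 13.6)

float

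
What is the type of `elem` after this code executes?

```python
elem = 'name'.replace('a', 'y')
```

str.replace() returns str

str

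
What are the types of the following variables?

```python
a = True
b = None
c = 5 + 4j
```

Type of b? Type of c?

b is NoneType; c is complex

NoneType, complex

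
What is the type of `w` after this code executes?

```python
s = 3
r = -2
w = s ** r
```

int ** negative int returns float

float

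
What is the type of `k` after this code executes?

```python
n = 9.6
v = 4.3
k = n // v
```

float // float returns float (floor division preserves float type)

float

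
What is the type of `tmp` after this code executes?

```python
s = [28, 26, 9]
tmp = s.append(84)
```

list.append() returns None (mutates in place)

NoneType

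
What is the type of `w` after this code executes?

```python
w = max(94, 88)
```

max() of ints returns int

int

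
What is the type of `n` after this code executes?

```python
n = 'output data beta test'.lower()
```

str.lower() returns str

str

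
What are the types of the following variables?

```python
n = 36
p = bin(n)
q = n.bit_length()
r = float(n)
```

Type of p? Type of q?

bin() returns str; int.bit_length() returns int

str, int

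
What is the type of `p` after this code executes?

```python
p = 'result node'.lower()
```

str.lower() returns str

str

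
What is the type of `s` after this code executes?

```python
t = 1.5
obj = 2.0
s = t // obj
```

float // float returns float (floor division preserves float type)

float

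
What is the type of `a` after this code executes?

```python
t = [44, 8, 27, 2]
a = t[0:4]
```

Slicing a list always returns a list

list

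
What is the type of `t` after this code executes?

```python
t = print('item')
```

print() returns None

NoneType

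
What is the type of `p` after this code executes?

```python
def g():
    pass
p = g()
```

A function with no return statement returns None

NoneType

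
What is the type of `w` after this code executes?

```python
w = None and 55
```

'and' returns first falsy value (None)

NoneType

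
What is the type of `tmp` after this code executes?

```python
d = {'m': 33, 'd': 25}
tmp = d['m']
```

Accessing dict[str, int] with key 'm' returns int value 33

int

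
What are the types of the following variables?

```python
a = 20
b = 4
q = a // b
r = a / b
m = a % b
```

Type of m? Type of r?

int % int returns int; int / int returns float

int, float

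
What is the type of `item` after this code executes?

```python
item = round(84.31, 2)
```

round() with ndigits arg returns float

float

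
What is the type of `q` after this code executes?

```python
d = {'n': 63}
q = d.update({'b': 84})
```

dict.update() returns None

NoneType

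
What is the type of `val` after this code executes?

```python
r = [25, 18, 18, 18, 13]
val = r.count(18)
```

list.count() returns int

int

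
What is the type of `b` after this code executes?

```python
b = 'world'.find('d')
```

str.find() returns int (index, or -1)

int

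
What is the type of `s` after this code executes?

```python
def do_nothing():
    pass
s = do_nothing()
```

A function with no return statement returns None

NoneType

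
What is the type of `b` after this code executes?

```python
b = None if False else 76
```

Ternary: condition is False, else branch (76) taken → int

int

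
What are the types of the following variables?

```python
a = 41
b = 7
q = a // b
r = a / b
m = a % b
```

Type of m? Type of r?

int % int returns int; int / int returns float

int, float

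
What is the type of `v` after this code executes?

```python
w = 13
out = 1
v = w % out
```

int % int returns int (13 % 1 = 0)

int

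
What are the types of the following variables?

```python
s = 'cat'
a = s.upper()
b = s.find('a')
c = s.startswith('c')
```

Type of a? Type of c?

str.upper() returns str; str.startswith() returns bool

str, bool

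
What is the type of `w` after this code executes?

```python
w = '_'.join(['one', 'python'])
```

str.join() returns str

str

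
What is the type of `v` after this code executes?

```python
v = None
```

None has type NoneType

NoneType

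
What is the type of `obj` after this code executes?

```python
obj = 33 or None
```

'or' returns first truthy value (33, int)

int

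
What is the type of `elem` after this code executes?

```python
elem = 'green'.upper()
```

str.upper() returns str

str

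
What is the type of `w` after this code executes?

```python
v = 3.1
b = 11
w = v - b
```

float - int returns float (3.1 - 11 = -7.9)

float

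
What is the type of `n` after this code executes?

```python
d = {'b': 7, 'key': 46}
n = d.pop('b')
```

dict.pop() returns the value (int)

int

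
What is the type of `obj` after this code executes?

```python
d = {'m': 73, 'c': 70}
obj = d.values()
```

.values() returns a dict_values view object

dict_values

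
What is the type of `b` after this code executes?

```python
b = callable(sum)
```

callable() returns bool

bool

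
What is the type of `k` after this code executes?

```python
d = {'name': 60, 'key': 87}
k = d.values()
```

.values() returns a dict_values view object

dict_values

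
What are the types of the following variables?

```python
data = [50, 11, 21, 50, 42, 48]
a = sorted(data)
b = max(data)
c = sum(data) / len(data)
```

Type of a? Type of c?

sorted() returns list; int / int returns float

list, float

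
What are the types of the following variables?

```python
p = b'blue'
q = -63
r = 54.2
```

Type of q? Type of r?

q is int; r is float

int, float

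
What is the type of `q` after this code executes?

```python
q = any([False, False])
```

any() returns bool

bool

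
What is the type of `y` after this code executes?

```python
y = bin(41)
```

bin() returns str representation

str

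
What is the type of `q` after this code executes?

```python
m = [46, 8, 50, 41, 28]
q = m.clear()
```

list.clear() returns None

NoneType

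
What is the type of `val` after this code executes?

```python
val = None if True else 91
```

Ternary: condition is True, if branch (None) taken → NoneType

NoneType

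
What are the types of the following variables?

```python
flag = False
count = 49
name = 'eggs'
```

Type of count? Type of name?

count is int; name is str

int, str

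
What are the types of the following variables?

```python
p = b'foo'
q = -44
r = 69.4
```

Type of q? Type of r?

q is int; r is float

int, float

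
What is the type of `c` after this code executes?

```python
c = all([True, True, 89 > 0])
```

all() returns bool

bool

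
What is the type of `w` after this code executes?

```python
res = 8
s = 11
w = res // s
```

int // int returns int (8 // 11 = 0)

int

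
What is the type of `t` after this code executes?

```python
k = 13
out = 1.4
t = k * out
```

int * float returns float (13 * 1.4 = 18.2)

float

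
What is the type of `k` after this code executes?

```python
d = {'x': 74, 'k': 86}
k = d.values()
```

.values() returns a dict_values view object

dict_values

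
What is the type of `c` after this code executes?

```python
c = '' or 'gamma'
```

'or' returns first truthy value ('gamma', which is str)

str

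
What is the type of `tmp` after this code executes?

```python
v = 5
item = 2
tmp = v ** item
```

int ** positive int returns int (5 ** 2 = 25)

int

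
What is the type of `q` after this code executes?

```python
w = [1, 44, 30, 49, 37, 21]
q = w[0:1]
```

Slicing a list always returns a list

list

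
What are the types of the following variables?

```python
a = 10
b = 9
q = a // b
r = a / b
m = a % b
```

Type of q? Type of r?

int // int returns int; int / int returns float

int, float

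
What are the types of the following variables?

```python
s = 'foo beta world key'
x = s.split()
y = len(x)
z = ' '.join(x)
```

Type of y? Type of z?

len() returns int; str.join() returns str

int, str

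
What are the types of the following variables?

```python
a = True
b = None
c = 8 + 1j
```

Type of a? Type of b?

a is bool; b is NoneType

bool, NoneType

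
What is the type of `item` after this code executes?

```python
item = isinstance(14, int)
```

isinstance() returns bool

bool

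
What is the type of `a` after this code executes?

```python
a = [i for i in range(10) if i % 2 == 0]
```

A list comprehension [...] produces a list

list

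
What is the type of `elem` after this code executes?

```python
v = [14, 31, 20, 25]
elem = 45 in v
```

'in' operator returns bool

bool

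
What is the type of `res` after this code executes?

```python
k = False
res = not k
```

'not' always returns bool

bool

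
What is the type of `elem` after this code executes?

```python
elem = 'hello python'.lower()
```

str.lower() returns str

str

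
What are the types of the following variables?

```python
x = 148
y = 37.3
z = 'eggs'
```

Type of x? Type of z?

x is int; z is str

int, str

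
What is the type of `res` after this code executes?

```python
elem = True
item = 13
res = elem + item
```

bool + int returns int (True is 1, so 1 + 13 = 14)

int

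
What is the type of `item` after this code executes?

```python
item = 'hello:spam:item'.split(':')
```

str.split() returns list

list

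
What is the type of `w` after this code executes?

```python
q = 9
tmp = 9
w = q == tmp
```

Equality comparison returns bool

bool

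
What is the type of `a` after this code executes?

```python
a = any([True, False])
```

any() returns bool

bool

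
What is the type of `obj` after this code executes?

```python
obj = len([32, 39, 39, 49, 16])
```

len() always returns int

int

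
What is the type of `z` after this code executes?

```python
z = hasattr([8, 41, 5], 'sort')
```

hasattr() returns bool

bool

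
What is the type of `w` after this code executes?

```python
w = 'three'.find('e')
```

str.find() returns int (index, or -1)

int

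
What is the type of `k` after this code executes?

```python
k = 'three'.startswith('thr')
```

str.startswith() returns bool

bool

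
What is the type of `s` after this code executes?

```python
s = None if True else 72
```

Ternary: condition is True, if branch (None) taken → NoneType

NoneType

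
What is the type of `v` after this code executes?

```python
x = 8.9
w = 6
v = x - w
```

float - int returns float (8.9 - 6 = 2.9)

float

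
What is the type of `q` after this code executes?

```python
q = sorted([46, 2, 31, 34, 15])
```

sorted() always returns list

list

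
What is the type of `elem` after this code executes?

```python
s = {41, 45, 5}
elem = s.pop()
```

Popping from a set of ints returns int

int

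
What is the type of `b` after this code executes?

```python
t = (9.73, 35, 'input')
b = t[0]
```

Index 0 of tuple is 9.73 which is float

float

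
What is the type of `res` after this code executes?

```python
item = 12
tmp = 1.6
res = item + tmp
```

int + float returns float (12 + 1.6 = 13.6)

float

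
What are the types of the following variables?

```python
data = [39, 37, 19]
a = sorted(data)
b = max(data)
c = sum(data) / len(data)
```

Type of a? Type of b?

sorted() returns list; max of ints returns int

list, int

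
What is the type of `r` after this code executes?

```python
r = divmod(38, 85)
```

divmod() returns a tuple (quotient, remainder)

tuple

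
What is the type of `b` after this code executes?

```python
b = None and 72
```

'and' returns first falsy value (None)

NoneType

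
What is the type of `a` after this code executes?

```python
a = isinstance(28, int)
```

isinstance() returns bool

bool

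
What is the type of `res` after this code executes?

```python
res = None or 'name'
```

'or' with None returns the other value ('name', str)

str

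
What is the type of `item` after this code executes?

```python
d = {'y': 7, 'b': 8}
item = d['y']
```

Accessing dict[str, int] with key 'y' returns int value 7

int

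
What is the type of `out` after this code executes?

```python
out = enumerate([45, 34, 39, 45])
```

enumerate() returns an enumerate iterator object

enumerate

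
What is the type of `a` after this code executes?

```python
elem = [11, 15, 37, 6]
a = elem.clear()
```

list.clear() returns None

NoneType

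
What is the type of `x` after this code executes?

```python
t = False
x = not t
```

'not' always returns bool

bool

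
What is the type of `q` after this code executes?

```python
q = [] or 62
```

'or' returns first truthy value (62, which is int)

int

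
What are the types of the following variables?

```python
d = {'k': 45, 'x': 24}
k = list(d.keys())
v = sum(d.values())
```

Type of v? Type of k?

sum of int values returns int; list(...) returns list

int, list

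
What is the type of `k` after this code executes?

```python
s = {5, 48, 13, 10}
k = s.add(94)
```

set.add() returns None (mutates in place)

NoneType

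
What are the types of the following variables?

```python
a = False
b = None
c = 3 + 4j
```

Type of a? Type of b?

a is bool; b is NoneType

bool, NoneType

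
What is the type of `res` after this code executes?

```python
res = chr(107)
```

chr() returns str (single character)

str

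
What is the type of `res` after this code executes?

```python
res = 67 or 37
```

'or' returns the first truthy value (67, which is int)

int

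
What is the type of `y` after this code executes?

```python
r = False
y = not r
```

'not' always returns bool

bool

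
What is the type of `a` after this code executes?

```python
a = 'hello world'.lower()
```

str.lower() returns str

str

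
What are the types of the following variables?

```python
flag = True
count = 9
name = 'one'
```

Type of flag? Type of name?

flag is bool; name is str

bool, str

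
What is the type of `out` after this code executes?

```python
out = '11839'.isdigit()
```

str.isdigit() returns bool

bool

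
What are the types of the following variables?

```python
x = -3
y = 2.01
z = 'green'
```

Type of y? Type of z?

y is float; z is str

float, str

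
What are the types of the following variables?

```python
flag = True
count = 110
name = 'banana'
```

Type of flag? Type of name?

flag is bool; name is str

bool, str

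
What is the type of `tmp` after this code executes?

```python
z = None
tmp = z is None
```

'is' comparison returns bool

bool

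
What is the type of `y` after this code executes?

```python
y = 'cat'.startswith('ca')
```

str.startswith() returns bool

bool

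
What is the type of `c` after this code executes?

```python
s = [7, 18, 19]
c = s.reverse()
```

list.reverse() returns None

NoneType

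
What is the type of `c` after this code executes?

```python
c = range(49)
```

range() returns a range object

range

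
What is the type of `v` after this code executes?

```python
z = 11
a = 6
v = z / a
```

int / int always returns float in Python 3 (11 / 6 = 1.83333)

float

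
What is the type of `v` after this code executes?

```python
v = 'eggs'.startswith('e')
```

str.startswith() returns bool

bool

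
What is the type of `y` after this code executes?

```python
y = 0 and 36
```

'and' returns the first falsy value (0, which is int)

int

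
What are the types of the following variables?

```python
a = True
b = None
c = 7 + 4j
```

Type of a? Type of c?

a is bool; c is complex

bool, complex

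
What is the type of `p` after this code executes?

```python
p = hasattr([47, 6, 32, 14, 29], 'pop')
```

hasattr() returns bool

bool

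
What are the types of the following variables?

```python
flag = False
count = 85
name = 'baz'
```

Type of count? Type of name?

count is int; name is str

int, str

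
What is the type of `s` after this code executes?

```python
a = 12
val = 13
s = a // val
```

int // int returns int (12 // 13 = 0)

int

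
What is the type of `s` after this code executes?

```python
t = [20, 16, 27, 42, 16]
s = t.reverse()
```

list.reverse() returns None

NoneType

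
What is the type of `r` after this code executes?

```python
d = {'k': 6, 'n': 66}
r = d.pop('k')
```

dict.pop() returns the value (int)

int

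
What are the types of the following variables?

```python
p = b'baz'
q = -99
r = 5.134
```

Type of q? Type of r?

q is int; r is float

int, float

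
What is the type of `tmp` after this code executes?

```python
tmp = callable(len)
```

callable() returns bool

bool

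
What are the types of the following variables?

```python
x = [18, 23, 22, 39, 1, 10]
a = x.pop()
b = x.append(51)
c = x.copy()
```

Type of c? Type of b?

list.copy() returns list; list.append() returns None

list, NoneType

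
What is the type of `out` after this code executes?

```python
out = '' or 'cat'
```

'or' returns first truthy value ('cat', which is str)

str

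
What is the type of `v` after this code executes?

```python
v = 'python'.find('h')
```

str.find() returns int (index, or -1)

int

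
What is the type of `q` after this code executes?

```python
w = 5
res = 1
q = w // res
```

int // int returns int (5 // 1 = 5)

int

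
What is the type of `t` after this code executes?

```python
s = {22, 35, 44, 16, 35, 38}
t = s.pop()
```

Popping from a set of ints returns int

int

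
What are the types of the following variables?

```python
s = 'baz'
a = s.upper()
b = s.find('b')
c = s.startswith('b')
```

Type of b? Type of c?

str.find() returns int; str.startswith() returns bool

int, bool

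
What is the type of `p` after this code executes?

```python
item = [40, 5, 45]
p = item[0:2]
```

Slicing a list always returns a list

list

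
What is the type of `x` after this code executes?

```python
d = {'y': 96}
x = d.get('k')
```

dict.get() returns None when key 'k' is not found and no default given

NoneType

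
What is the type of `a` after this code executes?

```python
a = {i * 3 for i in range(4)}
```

A set comprehension {expr for x in iterable} produces a set

set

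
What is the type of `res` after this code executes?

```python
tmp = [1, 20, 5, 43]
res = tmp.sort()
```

list.sort() returns None (sorts in place)

NoneType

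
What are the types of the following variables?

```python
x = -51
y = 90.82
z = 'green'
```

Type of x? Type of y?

x is int; y is float

int, float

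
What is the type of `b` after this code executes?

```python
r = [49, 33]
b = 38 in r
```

'in' operator returns bool

bool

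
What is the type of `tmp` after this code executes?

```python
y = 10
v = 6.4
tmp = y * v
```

int * float returns float (10 * 6.4 = 64.0)

float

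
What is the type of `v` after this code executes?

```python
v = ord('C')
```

ord() returns int (Unicode code point)

int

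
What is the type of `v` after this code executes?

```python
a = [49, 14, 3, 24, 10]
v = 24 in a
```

'in' operator returns bool

bool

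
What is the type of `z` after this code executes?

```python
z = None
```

None has type NoneType

NoneType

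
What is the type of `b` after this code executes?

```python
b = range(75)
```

range() returns a range object

range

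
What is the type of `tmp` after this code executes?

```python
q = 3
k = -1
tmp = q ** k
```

int ** negative int returns float

float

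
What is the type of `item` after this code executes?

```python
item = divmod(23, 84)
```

divmod() returns a tuple (quotient, remainder)

tuple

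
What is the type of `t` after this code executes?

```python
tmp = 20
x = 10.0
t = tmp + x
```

int + float returns float (20 + 10.0 = 30.0)

float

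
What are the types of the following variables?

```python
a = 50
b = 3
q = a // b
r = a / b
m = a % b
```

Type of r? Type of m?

int / int returns float; int % int returns int

float, int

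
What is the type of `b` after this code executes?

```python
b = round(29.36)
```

round() with no ndigits arg returns int

int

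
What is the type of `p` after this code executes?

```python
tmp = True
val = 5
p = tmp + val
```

bool + int returns int (True is 1, so 1 + 5 = 6)

int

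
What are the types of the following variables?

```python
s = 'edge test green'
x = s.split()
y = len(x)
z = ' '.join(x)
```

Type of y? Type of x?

len() returns int; str.split() returns list

int, list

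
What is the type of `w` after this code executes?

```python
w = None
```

None has type NoneType

NoneType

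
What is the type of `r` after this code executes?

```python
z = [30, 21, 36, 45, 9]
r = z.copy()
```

list.copy() returns list

list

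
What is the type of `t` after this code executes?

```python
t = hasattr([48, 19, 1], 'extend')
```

hasattr() returns bool

bool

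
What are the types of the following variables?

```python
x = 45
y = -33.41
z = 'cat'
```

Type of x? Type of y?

x is int; y is float

int, float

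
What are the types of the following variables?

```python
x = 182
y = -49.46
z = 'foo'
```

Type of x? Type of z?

x is int; z is str

int, str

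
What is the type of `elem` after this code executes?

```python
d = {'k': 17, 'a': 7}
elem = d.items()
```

dict.items() returns a dict_items view

dict_items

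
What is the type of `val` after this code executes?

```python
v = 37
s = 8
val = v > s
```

Comparison operators return bool

bool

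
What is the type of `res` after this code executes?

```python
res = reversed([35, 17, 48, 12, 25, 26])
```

reversed() on a list returns a list_reverseiterator

list_reverseiterator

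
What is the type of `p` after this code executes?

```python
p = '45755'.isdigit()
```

str.isdigit() returns bool

bool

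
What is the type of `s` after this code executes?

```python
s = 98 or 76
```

'or' returns the first truthy value (98, which is int)

int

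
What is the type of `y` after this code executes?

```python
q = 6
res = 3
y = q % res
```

int % int returns int (6 % 3 = 0)

int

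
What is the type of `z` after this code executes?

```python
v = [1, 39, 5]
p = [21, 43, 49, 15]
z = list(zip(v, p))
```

list(zip(...)) returns a list of tuples

list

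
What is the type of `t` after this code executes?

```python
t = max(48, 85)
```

max() of ints returns int

int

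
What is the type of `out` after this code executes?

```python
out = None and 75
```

'and' returns first falsy value (None)

NoneType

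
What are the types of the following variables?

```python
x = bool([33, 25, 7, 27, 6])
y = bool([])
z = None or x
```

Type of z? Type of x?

None or <bool> returns the bool; bool() returns bool

bool, bool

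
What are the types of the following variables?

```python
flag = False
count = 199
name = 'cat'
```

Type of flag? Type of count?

flag is bool; count is int

bool, int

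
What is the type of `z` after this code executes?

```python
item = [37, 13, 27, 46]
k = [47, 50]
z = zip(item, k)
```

zip() returns a zip iterator object

zip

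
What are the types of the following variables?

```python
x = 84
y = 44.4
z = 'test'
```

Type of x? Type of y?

x is int; y is float

int, float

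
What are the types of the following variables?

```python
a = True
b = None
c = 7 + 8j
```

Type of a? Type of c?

a is bool; c is complex

bool, complex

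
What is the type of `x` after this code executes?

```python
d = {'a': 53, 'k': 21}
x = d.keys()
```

.keys() returns a dict_keys view object

dict_keys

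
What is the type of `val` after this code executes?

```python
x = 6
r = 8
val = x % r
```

int % int returns int (6 % 8 = 6)

int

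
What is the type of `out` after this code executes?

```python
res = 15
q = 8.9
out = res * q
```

int * float returns float (15 * 8.9 = 133.5)

float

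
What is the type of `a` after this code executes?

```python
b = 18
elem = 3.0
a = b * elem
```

int * float returns float (18 * 3.0 = 54.0)

float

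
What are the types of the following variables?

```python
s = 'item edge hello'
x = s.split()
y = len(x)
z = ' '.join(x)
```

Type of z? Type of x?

str.join() returns str; str.split() returns list

str, list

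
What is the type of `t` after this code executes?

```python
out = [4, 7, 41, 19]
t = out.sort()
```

list.sort() returns None (sorts in place)

NoneType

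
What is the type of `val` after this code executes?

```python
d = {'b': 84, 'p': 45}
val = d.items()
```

dict.items() returns a dict_items view

dict_items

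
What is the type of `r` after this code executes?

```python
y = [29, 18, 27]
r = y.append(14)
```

list.append() returns None (mutates in place)

NoneType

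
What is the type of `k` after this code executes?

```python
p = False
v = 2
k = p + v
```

bool + int returns int (False is 0, so 0 + 2 = 2)

int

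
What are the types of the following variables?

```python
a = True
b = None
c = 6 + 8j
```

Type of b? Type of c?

b is NoneType; c is complex

NoneType, complex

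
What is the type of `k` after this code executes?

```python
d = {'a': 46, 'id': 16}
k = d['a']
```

Accessing dict[str, int] with key 'a' returns int value 46

int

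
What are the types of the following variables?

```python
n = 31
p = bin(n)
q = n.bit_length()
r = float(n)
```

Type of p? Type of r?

bin() returns str; float() returns float

str, float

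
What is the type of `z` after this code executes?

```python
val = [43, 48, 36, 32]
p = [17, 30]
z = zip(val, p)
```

zip() returns a zip iterator object

zip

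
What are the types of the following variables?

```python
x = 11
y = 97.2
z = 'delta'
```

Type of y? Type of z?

y is float; z is str

float, str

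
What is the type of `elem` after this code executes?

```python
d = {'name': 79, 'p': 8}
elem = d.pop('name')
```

dict.pop() returns the value (int)

int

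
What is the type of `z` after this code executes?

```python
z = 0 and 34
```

'and' returns the first falsy value (0, which is int)

int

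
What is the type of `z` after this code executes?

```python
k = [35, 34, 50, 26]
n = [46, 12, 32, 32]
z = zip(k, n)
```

zip() returns a zip iterator object

zip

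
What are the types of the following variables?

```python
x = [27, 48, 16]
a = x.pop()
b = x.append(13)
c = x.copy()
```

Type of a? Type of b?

list.pop() returns the element (int); list.append() returns None

int, NoneType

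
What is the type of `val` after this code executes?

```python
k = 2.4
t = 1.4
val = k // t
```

float // float returns float (floor division preserves float type)

float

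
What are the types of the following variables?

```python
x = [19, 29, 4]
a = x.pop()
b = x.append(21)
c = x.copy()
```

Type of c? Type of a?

list.copy() returns list; list.pop() returns the element (int)

list, int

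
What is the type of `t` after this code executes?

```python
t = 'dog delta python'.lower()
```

str.lower() returns str

str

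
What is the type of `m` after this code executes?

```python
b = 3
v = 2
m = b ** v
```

int ** positive int returns int (3 ** 2 = 9)

int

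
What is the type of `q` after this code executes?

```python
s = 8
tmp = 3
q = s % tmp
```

int % int returns int (8 % 3 = 2)

int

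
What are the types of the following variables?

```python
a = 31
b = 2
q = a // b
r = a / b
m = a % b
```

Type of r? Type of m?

int / int returns float; int % int returns int

float, int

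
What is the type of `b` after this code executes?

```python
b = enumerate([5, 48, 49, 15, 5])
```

enumerate() returns an enumerate iterator object

enumerate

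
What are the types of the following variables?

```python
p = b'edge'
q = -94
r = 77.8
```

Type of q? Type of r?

q is int; r is float

int, float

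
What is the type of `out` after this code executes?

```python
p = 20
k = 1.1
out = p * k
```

int * float returns float (20 * 1.1 = 22.0)

float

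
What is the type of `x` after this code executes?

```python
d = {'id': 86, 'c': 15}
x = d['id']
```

Accessing dict[str, int] with key 'id' returns int value 86

int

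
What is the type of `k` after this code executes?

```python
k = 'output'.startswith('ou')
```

str.startswith() returns bool

bool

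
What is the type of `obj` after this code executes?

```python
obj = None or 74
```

'or' with None returns the other value (74, int)

int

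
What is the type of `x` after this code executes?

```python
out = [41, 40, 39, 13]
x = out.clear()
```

list.clear() returns None

NoneType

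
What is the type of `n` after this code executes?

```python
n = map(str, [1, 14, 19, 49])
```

map() returns a map iterator object

map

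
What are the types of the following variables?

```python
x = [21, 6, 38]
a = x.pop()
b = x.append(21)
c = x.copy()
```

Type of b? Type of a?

list.append() returns None; list.pop() returns the element (int)

NoneType, int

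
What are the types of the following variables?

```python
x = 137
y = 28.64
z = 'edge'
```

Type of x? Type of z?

x is int; z is str

int, str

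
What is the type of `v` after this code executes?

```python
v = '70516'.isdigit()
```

str.isdigit() returns bool

bool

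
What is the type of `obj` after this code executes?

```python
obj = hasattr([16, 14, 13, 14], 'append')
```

hasattr() returns bool

bool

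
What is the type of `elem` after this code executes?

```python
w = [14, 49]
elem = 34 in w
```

'in' operator returns bool

bool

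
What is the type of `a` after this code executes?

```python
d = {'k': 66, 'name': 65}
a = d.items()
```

dict.items() returns a dict_items view

dict_items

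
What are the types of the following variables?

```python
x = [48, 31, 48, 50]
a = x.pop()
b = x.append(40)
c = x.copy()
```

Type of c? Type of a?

list.copy() returns list; list.pop() returns the element (int)

list, int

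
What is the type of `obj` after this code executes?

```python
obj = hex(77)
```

hex() returns str representation

str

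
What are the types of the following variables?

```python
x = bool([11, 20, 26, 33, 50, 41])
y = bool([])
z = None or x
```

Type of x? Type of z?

bool() returns bool; None or <bool> returns the bool

bool, bool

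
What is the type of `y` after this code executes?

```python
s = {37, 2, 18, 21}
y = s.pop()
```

Popping from a set of ints returns int

int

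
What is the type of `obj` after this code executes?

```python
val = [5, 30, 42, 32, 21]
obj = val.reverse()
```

list.reverse() returns None

NoneType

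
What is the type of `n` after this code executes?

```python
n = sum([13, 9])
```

sum() of ints returns int

int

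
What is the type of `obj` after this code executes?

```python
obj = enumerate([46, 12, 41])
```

enumerate() returns an enumerate iterator object

enumerate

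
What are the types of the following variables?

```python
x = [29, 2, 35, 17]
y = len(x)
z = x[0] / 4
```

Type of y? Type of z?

len() returns int; int / int returns float

int, float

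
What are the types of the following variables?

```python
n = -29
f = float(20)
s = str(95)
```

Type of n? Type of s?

n is int; s is str

int, str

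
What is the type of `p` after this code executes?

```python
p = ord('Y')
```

ord() returns int (Unicode code point)

int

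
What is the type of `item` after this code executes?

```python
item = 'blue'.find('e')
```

str.find() returns int (index, or -1)

int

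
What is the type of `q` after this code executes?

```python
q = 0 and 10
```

'and' returns the first falsy value (0, which is int)

int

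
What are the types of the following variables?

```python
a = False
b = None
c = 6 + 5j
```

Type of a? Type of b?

a is bool; b is NoneType

bool, NoneType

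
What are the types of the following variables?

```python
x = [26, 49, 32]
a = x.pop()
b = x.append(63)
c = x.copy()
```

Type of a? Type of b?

list.pop() returns the element (int); list.append() returns None

int, NoneType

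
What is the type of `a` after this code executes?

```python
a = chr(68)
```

chr() returns str (single character)

str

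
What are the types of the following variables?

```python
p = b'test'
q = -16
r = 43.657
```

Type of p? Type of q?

p is bytes; q is int

bytes, int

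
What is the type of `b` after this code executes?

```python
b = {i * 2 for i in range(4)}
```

A set comprehension {expr for x in iterable} produces a set

set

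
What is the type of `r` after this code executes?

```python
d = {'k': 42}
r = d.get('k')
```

dict.get() returns the value (int) when key is found

int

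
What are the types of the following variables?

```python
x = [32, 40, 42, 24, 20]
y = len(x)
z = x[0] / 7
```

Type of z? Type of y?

int / int returns float; len() returns int

float, int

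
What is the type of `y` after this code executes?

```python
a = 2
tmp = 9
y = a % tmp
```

int % int returns int (2 % 9 = 2)

int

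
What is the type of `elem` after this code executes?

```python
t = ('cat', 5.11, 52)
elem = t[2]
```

Index 2 of tuple is 52 which is int

int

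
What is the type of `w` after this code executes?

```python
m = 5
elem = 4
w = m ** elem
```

int ** positive int returns int (5 ** 4 = 625)

int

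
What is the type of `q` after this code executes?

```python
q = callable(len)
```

callable() returns bool

bool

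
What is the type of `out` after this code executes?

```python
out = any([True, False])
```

any() returns bool

bool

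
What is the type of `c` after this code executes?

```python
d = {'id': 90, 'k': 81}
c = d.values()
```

.values() returns a dict_values view object

dict_values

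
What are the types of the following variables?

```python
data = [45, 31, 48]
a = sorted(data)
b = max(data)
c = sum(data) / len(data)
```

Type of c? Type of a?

int / int returns float; sorted() returns list

float, list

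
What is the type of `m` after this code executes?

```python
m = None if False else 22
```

Ternary: condition is False, else branch (22) taken → int

int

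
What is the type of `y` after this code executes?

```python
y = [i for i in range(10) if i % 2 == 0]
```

A list comprehension [...] produces a list

list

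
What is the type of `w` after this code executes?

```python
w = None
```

None has type NoneType

NoneType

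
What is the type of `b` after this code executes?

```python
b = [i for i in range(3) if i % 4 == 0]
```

A list comprehension [...] produces a list

list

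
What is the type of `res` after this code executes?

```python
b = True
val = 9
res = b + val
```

bool + int returns int (True is 1, so 1 + 9 = 10)

int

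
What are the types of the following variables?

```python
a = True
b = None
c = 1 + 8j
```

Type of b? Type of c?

b is NoneType; c is complex

NoneType, complex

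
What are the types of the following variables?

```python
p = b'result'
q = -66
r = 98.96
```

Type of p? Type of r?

p is bytes; r is float

bytes, float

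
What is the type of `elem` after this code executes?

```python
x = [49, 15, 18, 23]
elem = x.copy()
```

list.copy() returns list

list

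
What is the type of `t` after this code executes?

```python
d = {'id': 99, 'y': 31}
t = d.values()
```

.values() returns a dict_values view object

dict_values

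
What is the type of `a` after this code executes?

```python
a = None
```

None has type NoneType

NoneType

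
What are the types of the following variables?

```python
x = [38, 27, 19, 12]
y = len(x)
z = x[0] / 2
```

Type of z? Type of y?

int / int returns float; len() returns int

float, int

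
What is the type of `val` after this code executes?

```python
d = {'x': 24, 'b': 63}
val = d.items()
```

dict.items() returns a dict_items view

dict_items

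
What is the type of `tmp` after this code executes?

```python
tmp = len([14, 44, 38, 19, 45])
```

len() always returns int

int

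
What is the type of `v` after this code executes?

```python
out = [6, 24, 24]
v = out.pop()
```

list.pop() returns the popped element (int here)

int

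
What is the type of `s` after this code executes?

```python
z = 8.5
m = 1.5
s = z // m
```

float // float returns float (floor division preserves float type)

float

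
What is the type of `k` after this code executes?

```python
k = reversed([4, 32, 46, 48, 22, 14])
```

reversed() on a list returns a list_reverseiterator

list_reverseiterator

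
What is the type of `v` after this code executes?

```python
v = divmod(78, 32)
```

divmod() returns a tuple (quotient, remainder)

tuple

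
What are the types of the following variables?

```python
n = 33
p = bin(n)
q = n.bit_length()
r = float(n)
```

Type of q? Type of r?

int.bit_length() returns int; float() returns float

int, float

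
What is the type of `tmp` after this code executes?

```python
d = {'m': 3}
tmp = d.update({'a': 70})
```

dict.update() returns None

NoneType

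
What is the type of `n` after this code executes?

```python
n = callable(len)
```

callable() returns bool

bool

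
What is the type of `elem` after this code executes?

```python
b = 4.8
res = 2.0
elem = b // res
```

float // float returns float (floor division preserves float type)

float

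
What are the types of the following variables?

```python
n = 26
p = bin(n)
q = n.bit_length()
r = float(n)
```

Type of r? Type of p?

float() returns float; bin() returns str

float, str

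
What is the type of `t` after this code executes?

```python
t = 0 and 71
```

'and' returns the first falsy value (0, which is int)

int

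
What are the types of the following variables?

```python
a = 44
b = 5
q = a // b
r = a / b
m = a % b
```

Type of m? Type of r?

int % int returns int; int / int returns float

int, float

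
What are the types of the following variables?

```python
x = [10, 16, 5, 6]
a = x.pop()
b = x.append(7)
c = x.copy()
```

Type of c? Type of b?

list.copy() returns list; list.append() returns None

list, NoneType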